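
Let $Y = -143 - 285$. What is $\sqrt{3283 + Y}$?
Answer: $\sqrt{2855} \approx 53.432$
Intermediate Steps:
$Y = -428$ ($Y = -143 - 285 = -428$)
$\sqrt{3283 + Y} = \sqrt{3283 - 428} = \sqrt{2855}$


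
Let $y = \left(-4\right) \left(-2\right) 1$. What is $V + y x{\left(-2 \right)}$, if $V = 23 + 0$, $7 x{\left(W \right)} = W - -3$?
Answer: $\frac{169}{7} \approx 24.143$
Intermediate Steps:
$x{\left(W \right)} = \frac{3}{7} + \frac{W}{7}$ ($x{\left(W \right)} = \frac{W - -3}{7} = \frac{W + 3}{7} = \frac{3 + W}{7} = \frac{3}{7} + \frac{W}{7}$)
$y = 8$ ($y = 8 \cdot 1 = 8$)
$V = 23$
$V + y x{\left(-2 \right)} = 23 + 8 \left(\frac{3}{7} + \frac{1}{7} \left(-2\right)\right) = 23 + 8 \left(\frac{3}{7} - \frac{2}{7}\right) = 23 + 8 \cdot \frac{1}{7} = 23 + \frac{8}{7} = \frac{169}{7}$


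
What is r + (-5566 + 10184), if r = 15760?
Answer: 20378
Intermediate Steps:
r + (-5566 + 10184) = 15760 + (-5566 + 10184) = 15760 + 4618 = 20378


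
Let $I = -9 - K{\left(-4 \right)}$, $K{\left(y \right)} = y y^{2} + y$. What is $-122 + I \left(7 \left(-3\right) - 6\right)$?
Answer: $-1715$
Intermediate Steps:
$K{\left(y \right)} = y + y^{3}$ ($K{\left(y \right)} = y^{3} + y = y + y^{3}$)
$I = 59$ ($I = -9 - \left(-4 + \left(-4\right)^{3}\right) = -9 - \left(-4 - 64\right) = -9 - -68 = -9 + 68 = 59$)
$-122 + I \left(7 \left(-3\right) - 6\right) = -122 + 59 \left(7 \left(-3\right) - 6\right) = -122 + 59 \left(-21 - 6\right) = -122 + 59 \left(-27\right) = -122 - 1593 = -1715$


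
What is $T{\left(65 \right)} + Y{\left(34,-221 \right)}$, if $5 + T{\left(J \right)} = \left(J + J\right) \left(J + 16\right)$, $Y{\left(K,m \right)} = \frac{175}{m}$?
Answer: $\frac{2325850}{221} \approx 10524.0$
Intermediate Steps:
$T{\left(J \right)} = -5 + 2 J \left(16 + J\right)$ ($T{\left(J \right)} = -5 + \left(J + J\right) \left(J + 16\right) = -5 + 2 J \left(16 + J\right)$)
$T{\left(65 \right)} + Y{\left(34,-221 \right)} = \left(-5 + 2 \cdot 65^{2} + 32 \cdot 65\right) + \frac{175}{-221} = \left(-5 + 2 \cdot 4225 + 2080\right) + 175 \left(- \frac{1}{221}\right) = \left(-5 + 8450 + 2080\right) - \frac{175}{221} = 10525 - \frac{175}{221} = \frac{2325850}{221}$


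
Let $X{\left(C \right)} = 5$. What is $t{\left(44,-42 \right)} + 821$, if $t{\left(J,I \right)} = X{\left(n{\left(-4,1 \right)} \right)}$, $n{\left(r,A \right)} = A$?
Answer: $826$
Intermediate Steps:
$t{\left(J,I \right)} = 5$
$t{\left(44,-42 \right)} + 821 = 5 + 821 = 826$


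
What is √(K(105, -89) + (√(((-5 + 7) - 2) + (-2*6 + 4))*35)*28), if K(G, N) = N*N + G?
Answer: √(8026 + 1960*I*√2) ≈ 90.877 + 15.251*I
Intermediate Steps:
K(G, N) = G + N² (K(G, N) = N² + G = G + N²)
√(K(105, -89) + (√(((-5 + 7) - 2) + (-2*6 + 4))*35)*28) = √((105 + (-89)²) + (√(((-5 + 7) - 2) + (-2*6 + 4))*35)*28) = √((105 + 7921) + (√((2 - 2) + (-12 + 4))*35)*28) = √(8026 + (√(0 - 8)*35)*28) = √(8026 + (√(-8)*35)*28) = √(8026 + ((2*I*√2)*35)*28) = √(8026 + (70*I*√2)*28) = √(8026 + 1960*I*√2)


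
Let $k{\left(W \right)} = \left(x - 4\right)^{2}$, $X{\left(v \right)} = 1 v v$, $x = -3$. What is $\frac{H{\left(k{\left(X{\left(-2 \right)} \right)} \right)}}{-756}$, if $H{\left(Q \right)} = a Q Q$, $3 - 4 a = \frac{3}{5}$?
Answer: $- \frac{343}{180} \approx -1.9056$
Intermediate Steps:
$a = \frac{3}{5}$ ($a = \frac{3}{4} - \frac{3 \cdot \frac{1}{5}}{4} = \frac{3}{4} - \frac{3}{20} = \frac{3}{5} \approx 0.6$)
$X{\left(v \right)} = v^{2}$ ($X{\left(v \right)} = v v = v^{2}$)
$k{\left(W \right)} = 49$ ($k{\left(W \right)} = \left(-3 - 4\right)^{2} = \left(-7\right)^{2} = 49$)
$H{\left(Q \right)} = \frac{3 Q^{2}}{5}$ ($H{\left(Q \right)} = \frac{3 Q}{5} Q = \frac{3 Q^{2}}{5}$)
$\frac{H{\left(k{\left(X{\left(-2 \right)} \right)} \right)}}{-756} = \frac{\frac{3}{5} \cdot 49^{2}}{-756} = \frac{3}{5} \cdot 2401 \left(- \frac{1}{756}\right) = \frac{7203}{5} \left(- \frac{1}{756}\right) = - \frac{343}{180}$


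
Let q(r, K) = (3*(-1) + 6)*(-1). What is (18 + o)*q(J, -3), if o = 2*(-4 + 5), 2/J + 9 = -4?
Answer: -60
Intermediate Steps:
J = -2/13 (J = 2/(-9 - 4) = 2/(-13) = 2*(-1/13) = -2/13 ≈ -0.15385)
o = 2 (o = 2*1 = 2)
q(r, K) = -3 (q(r, K) = (-3 + 6)*(-1) = 3*(-1) = -3)
(18 + o)*q(J, -3) = (18 + 2)*(-3) = 20*(-3) = -60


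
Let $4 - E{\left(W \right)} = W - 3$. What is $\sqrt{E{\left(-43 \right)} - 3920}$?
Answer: $3 i \sqrt{430} \approx 62.209 i$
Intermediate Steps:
$E{\left(W \right)} = 7 - W$ ($E{\left(W \right)} = 4 - \left(W - 3\right) = 4 - \left(-3 + W\right) = 7 - W$)
$\sqrt{E{\left(-43 \right)} - 3920} = \sqrt{\left(7 - -43\right) - 3920} = \sqrt{\left(7 + 43\right) - 3920} = \sqrt{50 - 3920} = \sqrt{-3870} = 3 i \sqrt{430}$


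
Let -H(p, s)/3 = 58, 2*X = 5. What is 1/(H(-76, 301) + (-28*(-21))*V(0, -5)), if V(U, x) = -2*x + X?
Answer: 1/7176 ≈ 0.00013935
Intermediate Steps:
X = 5/2 (X = (½)*5 = 5/2 ≈ 2.5000)
V(U, x) = 5/2 - 2*x (V(U, x) = -2*x + 5/2 = 5/2 - 2*x)
H(p, s) = -174 (H(p, s) = -3*58 = -174)
1/(H(-76, 301) + (-28*(-21))*V(0, -5)) = 1/(-174 + (-28*(-21))*(5/2 - 2*(-5))) = 1/(-174 + 588*(5/2 + 10)) = 1/(-174 + 588*(25/2)) = 1/(-174 + 7350) = 1/7176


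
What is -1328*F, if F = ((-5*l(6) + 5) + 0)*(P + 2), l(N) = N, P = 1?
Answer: 99600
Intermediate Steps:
F = -75 (F = ((-5*6 + 5) + 0)*(1 + 2) = ((-30 + 5) + 0)*3 = (-25 + 0)*3 = -25*3 = -75)
-1328*F = -1328*(-75) = 99600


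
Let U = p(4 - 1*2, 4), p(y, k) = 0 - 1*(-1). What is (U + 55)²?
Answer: 3136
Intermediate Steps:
p(y, k) = 1 (p(y, k) = 0 + 1 = 1)
U = 1
(U + 55)² = (1 + 55)² = 56² = 3136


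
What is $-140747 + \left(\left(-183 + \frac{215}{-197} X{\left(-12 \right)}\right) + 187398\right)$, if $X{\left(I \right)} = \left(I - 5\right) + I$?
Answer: $\frac{9160431}{197} \approx 46500.0$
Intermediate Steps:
$X{\left(I \right)} = -5 + 2 I$ ($X{\left(I \right)} = \left(-5 + I\right) + I = -5 + 2 I$)
$-140747 + \left(\left(-183 + \frac{215}{-197} X{\left(-12 \right)}\right) + 187398\right) = -140747 + \left(\left(-183 + \frac{215}{-197} \left(-5 + 2 \left(-12\right)\right)\right) + 187398\right) = -140747 + \left(\left(-183 + 215 \left(- \frac{1}{197}\right) \left(-5 - 24\right)\right) + 187398\right) = -140747 + \left(\left(-183 - - \frac{6235}{197}\right) + 187398\right) = -140747 + \left(\left(-183 + \frac{6235}{197}\right) + 187398\right) = -140747 + \left(- \frac{29816}{197} + 187398\right) = -140747 + \frac{36887590}{197} = \frac{9160431}{197}$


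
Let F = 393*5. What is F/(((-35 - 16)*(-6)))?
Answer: 655/102 ≈ 6.4216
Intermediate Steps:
F = 1965
F/(((-35 - 16)*(-6))) = 1965/(((-35 - 16)*(-6))) = 1965/((-51*(-6))) = 1965/306 = 1965*(1/306) = 655/102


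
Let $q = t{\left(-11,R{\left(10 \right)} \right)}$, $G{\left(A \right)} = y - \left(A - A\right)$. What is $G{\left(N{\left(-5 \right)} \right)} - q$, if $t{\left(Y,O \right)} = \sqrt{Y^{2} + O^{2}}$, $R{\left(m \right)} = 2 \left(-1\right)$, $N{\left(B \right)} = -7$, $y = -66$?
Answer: $-66 - 5 \sqrt{5} \approx -77.18$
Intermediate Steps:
$R{\left(m \right)} = -2$
$G{\left(A \right)} = -66$ ($G{\left(A \right)} = -66 - \left(A - A\right) = -66 - 0 = -66 + 0 = -66$)
$t{\left(Y,O \right)} = \sqrt{O^{2} + Y^{2}}$
$q = 5 \sqrt{5}$ ($q = \sqrt{\left(-2\right)^{2} + \left(-11\right)^{2}} = \sqrt{4 + 121} = \sqrt{125} = 5 \sqrt{5} \approx 11.18$)
$G{\left(N{\left(-5 \right)} \right)} - q = -66 - 5 \sqrt{5}$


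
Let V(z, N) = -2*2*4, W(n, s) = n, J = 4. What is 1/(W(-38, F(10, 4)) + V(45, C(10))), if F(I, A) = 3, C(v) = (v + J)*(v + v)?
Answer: -1/54 ≈ -0.018519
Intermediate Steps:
C(v) = 2*v*(4 + v) (C(v) = (v + 4)*(v + v) = (4 + v)*(2*v) = 2*v*(4 + v))
V(z, N) = -16 (V(z, N) = -4*4 = -16)
1/(W(-38, F(10, 4)) + V(45, C(10))) = 1/(-38 - 16) = 1/(-54) = -1/54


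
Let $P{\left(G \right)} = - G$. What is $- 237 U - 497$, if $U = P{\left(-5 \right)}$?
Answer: $-1682$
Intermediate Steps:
$U = 5$ ($U = \left(-1\right) \left(-5\right) = 5$)
$- 237 U - 497 = \left(-237\right) 5 - 497 = -1185 - 497 = -1682$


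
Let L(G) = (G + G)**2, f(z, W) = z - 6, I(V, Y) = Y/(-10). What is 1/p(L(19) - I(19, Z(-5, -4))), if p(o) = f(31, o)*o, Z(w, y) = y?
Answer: 1/36090 ≈ 2.7709e-5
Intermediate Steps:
I(V, Y) = -Y/10 (I(V, Y) = Y*(-1/10) = -Y/10)
f(z, W) = -6 + z
L(G) = 4*G**2 (L(G) = (2*G)**2 = 4*G**2)
p(o) = 25*o (p(o) = (-6 + 31)*o = 25*o)
1/p(L(19) - I(19, Z(-5, -4))) = 1/(25*(4*19**2 - (-1)*(-4)/10)) = 1/(25*(4*361 - 1*2/5)) = 1/(25*(1444 - 2/5)) = 1/(25*(7218/5)) = 1/36090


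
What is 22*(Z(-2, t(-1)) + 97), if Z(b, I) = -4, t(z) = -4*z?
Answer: 2046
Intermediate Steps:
22*(Z(-2, t(-1)) + 97) = 22*(-4 + 97) = 22*93 = 2046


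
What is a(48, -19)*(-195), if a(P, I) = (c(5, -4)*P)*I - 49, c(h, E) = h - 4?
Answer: 187395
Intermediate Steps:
c(h, E) = -4 + h
a(P, I) = -49 + I*P (a(P, I) = ((-4 + 5)*P)*I - 49 = (1*P)*I - 49 = P*I - 49 = I*P - 49 = -49 + I*P)
a(48, -19)*(-195) = (-49 - 19*48)*(-195) = (-49 - 912)*(-195) = -961*(-195) = 187395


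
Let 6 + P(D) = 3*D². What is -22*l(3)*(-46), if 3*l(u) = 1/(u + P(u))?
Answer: 253/18 ≈ 14.056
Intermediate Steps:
P(D) = -6 + 3*D²
l(u) = 1/(3*(-6 + u + 3*u²)) (l(u) = 1/(3*(u + (-6 + 3*u²))) = 1/(3*(-6 + u + 3*u²)))
-22*l(3)*(-46) = -22/(3*(-6 + 3 + 3*3²))*(-46) = -22/(3*(-6 + 3 + 3*9))*(-46) = -22/(3*(-6 + 3 + 27))*(-46) = -22/(3*24)*(-46) = -22*1/72*(-46) = -11/36*(-46) = 253/18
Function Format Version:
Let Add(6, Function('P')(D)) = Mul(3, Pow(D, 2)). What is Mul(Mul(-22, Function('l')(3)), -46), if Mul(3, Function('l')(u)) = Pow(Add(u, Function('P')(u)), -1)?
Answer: Rational(253, 18) ≈ 14.056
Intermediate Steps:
Function('P')(D) = Add(-6, Mul(3, Pow(D, 2)))
Function('l')(u) = Mul(Rational(1, 3), Pow(Add(-6, u, Mul(3, Pow(u, 2))), -1)) (Function('l')(u) = Mul(Rational(1, 3), Pow(Add(u, Add(-6, Mul(3, Pow(u, 2)))), -1)) = Mul(Rational(1, 3), Pow(Add(-6, u, Mul(3, Pow(u, 2))), -1)))
Mul(Mul(-22, Function('l')(3)), -46) = Mul(Mul(-22, Mul(Rational(1, 3), Pow(Add(-6, 3, Mul(3, Pow(3, 2))), -1))), -46) = Mul(Mul(-22, Mul(Rational(1, 3), Pow(Add(-6, 3, Mul(3, 9)), -1))), -46) = Mul(Mul(-22, Mul(Rational(1, 3), Pow(Add(-6, 3, 27), -1))), -46) = Mul(Mul(-22, Mul(Rational(1, 3), Pow(24, -1))), -46) = Mul(Mul(-22, Mul(Rational(1, 3), Rational(1, 24))), -46) = Mul(Mul(-22, Rational(1, 72)), -46) = Mul(Rational(-11, 36), -46) = Rational(253, 18)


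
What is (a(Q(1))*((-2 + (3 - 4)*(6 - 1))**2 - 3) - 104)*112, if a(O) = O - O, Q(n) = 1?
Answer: -11648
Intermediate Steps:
a(O) = 0
(a(Q(1))*((-2 + (3 - 4)*(6 - 1))**2 - 3) - 104)*112 = (0*((-2 + (3 - 4)*(6 - 1))**2 - 3) - 104)*112 = (0*((-2 - 1*5)**2 - 3) - 104)*112 = (0*((-2 - 5)**2 - 3) - 104)*112 = (0*((-7)**2 - 3) - 104)*112 = (0*(49 - 3) - 104)*112 = (0*46 - 104)*112 = (0 - 104)*112 = -104*112 = -11648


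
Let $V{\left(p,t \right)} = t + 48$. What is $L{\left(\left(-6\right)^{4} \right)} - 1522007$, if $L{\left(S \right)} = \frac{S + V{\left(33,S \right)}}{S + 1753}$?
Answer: $- \frac{4640596703}{3049} \approx -1.522 \cdot 10^{6}$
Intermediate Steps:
$V{\left(p,t \right)} = 48 + t$
$L{\left(S \right)} = \frac{48 + 2 S}{1753 + S}$ ($L{\left(S \right)} = \frac{S + \left(48 + S\right)}{S + 1753} = \frac{48 + 2 S}{1753 + S}$)
$L{\left(\left(-6\right)^{4} \right)} - 1522007 = \frac{2 \left(24 + \left(-6\right)^{4}\right)}{1753 + \left(-6\right)^{4}} - 1522007 = \frac{2 \left(24 + 1296\right)}{1753 + 1296} - 1522007 = 2 \cdot \frac{1}{3049} \cdot 1320 - 1522007 = \frac{2640}{3049} - 1522007 = - \frac{4640596703}{3049}$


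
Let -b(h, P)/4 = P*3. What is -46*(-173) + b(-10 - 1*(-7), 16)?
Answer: 7766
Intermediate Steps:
b(h, P) = -12*P (b(h, P) = -4*P*3 = -12*P)
-46*(-173) + b(-10 - 1*(-7), 16) = -46*(-173) - 12*16 = 7958 - 192 = 7766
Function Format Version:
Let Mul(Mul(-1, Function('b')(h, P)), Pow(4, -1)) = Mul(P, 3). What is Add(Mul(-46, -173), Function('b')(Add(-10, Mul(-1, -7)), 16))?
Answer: 7766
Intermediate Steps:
Function('b')(h, P) = Mul(-12, P) (Function('b')(h, P) = Mul(-4, Mul(P, 3)) = Mul(-4, Mul(3, P)) = Mul(-12, P))
Add(Mul(-46, -173), Function('b')(Add(-10, Mul(-1, -7)), 16)) = Add(Mul(-46, -173), Mul(-12, 16)) = Add(7958, -192) = 7766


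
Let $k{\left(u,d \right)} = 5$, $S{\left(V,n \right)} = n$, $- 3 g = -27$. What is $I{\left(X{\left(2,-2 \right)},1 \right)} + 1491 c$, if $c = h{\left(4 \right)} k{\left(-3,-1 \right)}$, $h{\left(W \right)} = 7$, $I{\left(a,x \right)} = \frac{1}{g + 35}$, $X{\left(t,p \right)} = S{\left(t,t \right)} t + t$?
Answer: $\frac{2296141}{44} \approx 52185.0$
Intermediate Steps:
$g = 9$ ($g = \left(- \frac{1}{3}\right) \left(-27\right) = 9$)
$X{\left(t,p \right)} = t + t^{2}$ ($X{\left(t,p \right)} = t t + t = t^{2} + t = t + t^{2}$)
$I{\left(a,x \right)} = \frac{1}{44}$ ($I{\left(a,x \right)} = \frac{1}{9 + 35} = \frac{1}{44}$)
$c = 35$ ($c = 7 \cdot 5 = 35$)
$I{\left(X{\left(2,-2 \right)},1 \right)} + 1491 c = \frac{1}{44} + 1491 \cdot 35 = \frac{1}{44} + 52185 = \frac{2296141}{44}$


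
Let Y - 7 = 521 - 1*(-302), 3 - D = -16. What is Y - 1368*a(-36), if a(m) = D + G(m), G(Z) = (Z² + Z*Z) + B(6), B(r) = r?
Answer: -3579226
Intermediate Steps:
D = 19 (D = 3 - 1*(-16) = 3 + 16 = 19)
G(Z) = 6 + 2*Z² (G(Z) = (Z² + Z*Z) + 6 = (Z² + Z²) + 6 = 2*Z² + 6 = 6 + 2*Z²)
a(m) = 25 + 2*m² (a(m) = 19 + (6 + 2*m²) = 25 + 2*m²)
Y = 830 (Y = 7 + (521 - 1*(-302)) = 7 + (521 + 302) = 7 + 823 = 830)
Y - 1368*a(-36) = 830 - 1368*(25 + 2*(-36)²) = 830 - 1368*(25 + 2*1296) = 830 - 1368*(25 + 2592) = 830 - 1368*2617 = 830 - 3580056 = -3579226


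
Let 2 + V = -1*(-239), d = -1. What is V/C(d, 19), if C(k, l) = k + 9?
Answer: 237/8 ≈ 29.625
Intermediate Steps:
C(k, l) = 9 + k
V = 237 (V = -2 - 1*(-239) = -2 + 239 = 237)
V/C(d, 19) = 237/(9 - 1) = 237/8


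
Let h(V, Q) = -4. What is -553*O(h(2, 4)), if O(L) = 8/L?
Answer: 1106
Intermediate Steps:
-553*O(h(2, 4)) = -4424/(-4) = -4424*(-1)/4 = -553*(-2) = 1106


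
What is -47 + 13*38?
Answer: 447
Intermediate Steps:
-47 + 13*38 = -47 + 494 = 447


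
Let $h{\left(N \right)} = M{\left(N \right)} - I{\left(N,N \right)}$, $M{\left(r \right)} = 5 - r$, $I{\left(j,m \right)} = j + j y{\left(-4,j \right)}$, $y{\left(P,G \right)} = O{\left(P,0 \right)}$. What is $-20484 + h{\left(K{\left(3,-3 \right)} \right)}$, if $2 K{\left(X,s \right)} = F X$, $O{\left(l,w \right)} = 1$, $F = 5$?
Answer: $- \frac{41003}{2} \approx -20502.0$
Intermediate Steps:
$y{\left(P,G \right)} = 1$
$I{\left(j,m \right)} = 2 j$ ($I{\left(j,m \right)} = j + j 1 = j + j = 2 j$)
$K{\left(X,s \right)} = \frac{5 X}{2}$
$h{\left(N \right)} = 5 - 3 N$ ($h{\left(N \right)} = \left(5 - N\right) - 2 N = 5 - 3 N$)
$-20484 + h{\left(K{\left(3,-3 \right)} \right)} = -20484 + \left(5 - 3 \cdot \frac{5}{2} \cdot 3\right) = -20484 + \left(5 - \frac{45}{2}\right) = -20484 - \frac{35}{2} = - \frac{41003}{2}$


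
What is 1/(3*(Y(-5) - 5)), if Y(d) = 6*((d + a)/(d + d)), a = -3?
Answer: -5/3 ≈ -1.6667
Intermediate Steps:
Y(d) = 3*(-3 + d)/d (Y(d) = 6*((d - 3)/(d + d)) = 6*((-3 + d)/((2*d))) = 6*((-3 + d)*(1/(2*d))) = 6*((-3 + d)/(2*d)) = 3*(-3 + d)/d)
1/(3*(Y(-5) - 5)) = 1/(3*((3 - 9/(-5)) - 5)) = 1/(3*((3 - 9*(-1/5)) - 5)) = 1/(3*((3 + 9/5) - 5)) = 1/(3*(24/5 - 5)) = 1/(3*(-1/5)) = 1/(-3/5) = -5/3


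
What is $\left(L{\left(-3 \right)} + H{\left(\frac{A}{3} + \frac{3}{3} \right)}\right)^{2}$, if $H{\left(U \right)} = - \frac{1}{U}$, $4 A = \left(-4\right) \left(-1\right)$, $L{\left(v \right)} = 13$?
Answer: $\frac{2401}{16} \approx 150.06$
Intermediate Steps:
$A = 1$ ($A = \frac{\left(-4\right) \left(-1\right)}{4} = \frac{1}{4} \cdot 4 = 1$)
$\left(L{\left(-3 \right)} + H{\left(\frac{A}{3} + \frac{3}{3} \right)}\right)^{2} = \left(13 - \frac{1}{1 \cdot \frac{1}{3} + \frac{3}{3}}\right)^{2} = \left(13 - \frac{1}{1 \cdot \frac{1}{3} + 3 \cdot \frac{1}{3}}\right)^{2} = \left(13 - \frac{1}{\frac{1}{3} + 1}\right)^{2} = \left(13 - \frac{1}{\frac{4}{3}}\right)^{2} = \left(13 - \frac{3}{4}\right)^{2} = \left(\frac{49}{4}\right)^{2} = \frac{2401}{16}$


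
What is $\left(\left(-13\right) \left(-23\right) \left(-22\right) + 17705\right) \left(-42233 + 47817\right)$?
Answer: $62133168$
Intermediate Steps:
$\left(\left(-13\right) \left(-23\right) \left(-22\right) + 17705\right) \left(-42233 + 47817\right) = \left(299 \left(-22\right) + 17705\right) 5584 = \left(-6578 + 17705\right) 5584 = 11127 \cdot 5584 = 62133168$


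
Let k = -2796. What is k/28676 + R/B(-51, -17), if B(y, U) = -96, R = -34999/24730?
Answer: -1408574089/17019779520 ≈ -0.082761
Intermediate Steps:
R = -34999/24730 (R = -34999*1/24730 = -34999/24730 ≈ -1.4152)
k/28676 + R/B(-51, -17) = -2796/28676 - 34999/24730/(-96) = -2796*1/28676 - 34999/24730*(-1/96) = -699/7169 + 34999/2374080 = -1408574089/17019779520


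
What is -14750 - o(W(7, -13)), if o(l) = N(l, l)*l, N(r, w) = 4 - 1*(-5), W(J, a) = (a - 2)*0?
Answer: -14750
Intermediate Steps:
W(J, a) = 0 (W(J, a) = (-2 + a)*0 = 0)
N(r, w) = 9 (N(r, w) = 4 + 5 = 9)
o(l) = 9*l
-14750 - o(W(7, -13)) = -14750 - 9*0 = -14750 - 1*0 = -14750 + 0 = -14750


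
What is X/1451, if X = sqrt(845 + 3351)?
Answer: 2*sqrt(1049)/1451 ≈ 0.044643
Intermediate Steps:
X = 2*sqrt(1049) (X = sqrt(4196) = 2*sqrt(1049) ≈ 64.776)
X/1451 = (2*sqrt(1049))/1451 = (2*sqrt(1049))*(1/1451) = 2*sqrt(1049)/1451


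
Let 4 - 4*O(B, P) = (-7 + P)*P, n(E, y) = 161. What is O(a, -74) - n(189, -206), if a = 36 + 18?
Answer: -3317/2 ≈ -1658.5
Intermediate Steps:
a = 54
O(B, P) = 1 - P*(-7 + P)/4 (O(B, P) = 1 - (-7 + P)*P/4 = 1 - P*(-7 + P)/4)
O(a, -74) - n(189, -206) = (1 - 1/4*(-74)**2 + (7/4)*(-74)) - 1*161 = (1 - 1/4*5476 - 259/2) - 161 = (1 - 1369 - 259/2) - 161 = -2995/2 - 161 = -3317/2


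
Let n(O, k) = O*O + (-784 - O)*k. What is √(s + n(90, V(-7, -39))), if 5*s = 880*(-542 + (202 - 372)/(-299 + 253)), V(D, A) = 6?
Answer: 2*I*√12151866/23 ≈ 303.13*I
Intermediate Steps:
n(O, k) = O² + k*(-784 - O)
s = -2179056/23 (s = (880*(-542 + (202 - 372)/(-299 + 253)))/5 = (880*(-542 - 170/(-46)))/5 = (880*(-542 - 170*(-1/46)))/5 = (880*(-542 + 85/23))/5 = (880*(-12381/23))/5 = (⅕)*(-10895280/23) = -2179056/23 ≈ -94742.)
√(s + n(90, V(-7, -39))) = √(-2179056/23 + (90² - 784*6 - 1*90*6)) = √(-2179056/23 + (8100 - 4704 - 540)) = √(-2179056/23 + 2856) = √(-2113368/23) = 2*I*√12151866/23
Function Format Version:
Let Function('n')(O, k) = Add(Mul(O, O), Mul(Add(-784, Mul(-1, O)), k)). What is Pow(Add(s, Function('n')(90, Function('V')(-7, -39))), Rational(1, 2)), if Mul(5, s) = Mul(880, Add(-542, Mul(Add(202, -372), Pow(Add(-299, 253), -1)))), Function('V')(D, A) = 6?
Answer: Mul(Rational(2, 23), I, Pow(12151866, Rational(1, 2))) ≈ Mul(303.13, I)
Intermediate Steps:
Function('n')(O, k) = Add(Pow(O, 2), Mul(k, Add(-784, Mul(-1, O))))
s = Rational(-2179056, 23) (s = Mul(Rational(1, 5), Mul(880, Add(-542, Mul(Add(202, -372), Pow(Add(-299, 253), -1))))) = Mul(Rational(1, 5), Mul(880, Add(-542, Mul(-170, Pow(-46, -1))))) = Mul(Rational(1, 5), Mul(880, Add(-542, Mul(-170, Rational(-1, 46))))) = Mul(Rational(1, 5), Mul(880, Add(-542, Rational(85, 23)))) = Mul(Rational(1, 5), Mul(880, Rational(-12381, 23))) = Mul(Rational(1, 5), Rational(-10895280, 23)) = Rational(-2179056, 23) ≈ -94742.)
Pow(Add(s, Function('n')(90, Function('V')(-7, -39))), Rational(1, 2)) = Pow(Add(Rational(-2179056, 23), Add(Pow(90, 2), Mul(-784, 6), Mul(-1, 90, 6))), Rational(1, 2)) = Pow(Add(Rational(-2179056, 23), Add(8100, -4704, -540)), Rational(1, 2)) = Pow(Add(Rational(-2179056, 23), 2856), Rational(1, 2)) = Pow(Rational(-2113368, 23), Rational(1, 2)) = Mul(Rational(2, 23), I, Pow(12151866, Rational(1, 2)))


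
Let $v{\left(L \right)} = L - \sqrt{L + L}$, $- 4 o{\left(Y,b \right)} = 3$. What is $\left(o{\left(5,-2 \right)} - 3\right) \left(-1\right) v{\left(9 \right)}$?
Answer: $\frac{135}{4} - \frac{45 \sqrt{2}}{4} \approx 17.84$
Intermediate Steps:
$o{\left(Y,b \right)} = - \frac{3}{4}$ ($o{\left(Y,b \right)} = \left(- \frac{1}{4}\right) 3 = - \frac{3}{4}$)
$v{\left(L \right)} = L - \sqrt{2} \sqrt{L}$ ($v{\left(L \right)} = L - \sqrt{2 L} = L - \sqrt{2} \sqrt{L}$)
$\left(o{\left(5,-2 \right)} - 3\right) \left(-1\right) v{\left(9 \right)} = \left(- \frac{3}{4} - 3\right) \left(-1\right) \left(9 - \sqrt{2} \sqrt{9}\right) = \left(- \frac{15}{4}\right) \left(-1\right) \left(9 - \sqrt{2} \cdot 3\right) = \frac{15 \left(9 - 3 \sqrt{2}\right)}{4} = \frac{135}{4} - \frac{45 \sqrt{2}}{4}$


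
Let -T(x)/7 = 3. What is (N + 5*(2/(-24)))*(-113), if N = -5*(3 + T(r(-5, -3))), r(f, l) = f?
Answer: -121475/12 ≈ -10123.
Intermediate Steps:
T(x) = -21 (T(x) = -7*3 = -21)
N = 90 (N = -5*(3 - 21) = -5*(-18) = -1*(-90) = 90)
(N + 5*(2/(-24)))*(-113) = (90 + 5*(2/(-24)))*(-113) = (90 + 5*(2*(-1/24)))*(-113) = (90 + 5*(-1/12))*(-113) = (90 - 5/12)*(-113) = (1075/12)*(-113) = -121475/12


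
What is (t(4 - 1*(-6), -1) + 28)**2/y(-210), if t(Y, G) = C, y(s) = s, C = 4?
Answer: -512/105 ≈ -4.8762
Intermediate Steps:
t(Y, G) = 4
(t(4 - 1*(-6), -1) + 28)**2/y(-210) = (4 + 28)**2/(-210) = 32**2*(-1/210) = 1024*(-1/210) = -512/105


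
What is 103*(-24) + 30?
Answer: -2442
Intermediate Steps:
103*(-24) + 30 = -2472 + 30 = -2442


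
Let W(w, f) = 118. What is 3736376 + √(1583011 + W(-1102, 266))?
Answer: 3736376 + √1583129 ≈ 3.7376e+6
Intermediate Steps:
3736376 + √(1583011 + W(-1102, 266)) = 3736376 + √(1583011 + 118) = 3736376 + √1583129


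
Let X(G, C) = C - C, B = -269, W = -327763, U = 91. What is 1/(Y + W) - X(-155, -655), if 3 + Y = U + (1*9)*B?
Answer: -1/330096 ≈ -3.0294e-6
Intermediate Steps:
X(G, C) = 0
Y = -2333 (Y = -3 + (91 + (1*9)*(-269)) = -3 + (91 + 9*(-269)) = -3 + (91 - 2421) = -3 - 2330 = -2333)
1/(Y + W) - X(-155, -655) = 1/(-2333 - 327763) - 1*0 = 1/(-330096) + 0 = -1/330096 + 0 = -1/330096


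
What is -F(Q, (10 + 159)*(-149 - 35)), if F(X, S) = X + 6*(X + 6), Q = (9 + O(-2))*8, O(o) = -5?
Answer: -260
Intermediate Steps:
Q = 32 (Q = (9 - 5)*8 = 4*8 = 32)
F(X, S) = 36 + 7*X (F(X, S) = X + 6*(6 + X) = X + (36 + 6*X) = 36 + 7*X)
-F(Q, (10 + 159)*(-149 - 35)) = -(36 + 7*32) = -(36 + 224) = -1*260 = -260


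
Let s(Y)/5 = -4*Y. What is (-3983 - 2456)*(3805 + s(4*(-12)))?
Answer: -30681835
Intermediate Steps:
s(Y) = -20*Y (s(Y) = 5*(-4*Y) = -20*Y)
(-3983 - 2456)*(3805 + s(4*(-12))) = (-3983 - 2456)*(3805 - 80*(-12)) = -6439*(3805 - 20*(-48)) = -6439*(3805 + 960) = -6439*4765 = -30681835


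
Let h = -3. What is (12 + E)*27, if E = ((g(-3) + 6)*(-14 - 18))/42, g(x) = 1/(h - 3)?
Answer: 204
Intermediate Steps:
g(x) = -⅙ (g(x) = 1/(-3 - 3) = 1/(-6) = -⅙)
E = -40/9 (E = ((-⅙ + 6)*(-14 - 18))/42 = ((35/6)*(-32))*(1/42) = -560/3*1/42 = -40/9 ≈ -4.4444)
(12 + E)*27 = (12 - 40/9)*27 = (68/9)*27 = 204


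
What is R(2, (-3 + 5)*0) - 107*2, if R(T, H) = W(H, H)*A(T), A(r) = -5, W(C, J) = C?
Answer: -214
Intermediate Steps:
R(T, H) = -5*H (R(T, H) = H*(-5) = -5*H)
R(2, (-3 + 5)*0) - 107*2 = -5*(-3 + 5)*0 - 107*2 = -10*0 - 214 = -5*0 - 214 = 0 - 214 = -214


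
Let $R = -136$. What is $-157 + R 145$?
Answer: $-19877$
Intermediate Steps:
$-157 + R 145 = -157 - 19720 = -19877$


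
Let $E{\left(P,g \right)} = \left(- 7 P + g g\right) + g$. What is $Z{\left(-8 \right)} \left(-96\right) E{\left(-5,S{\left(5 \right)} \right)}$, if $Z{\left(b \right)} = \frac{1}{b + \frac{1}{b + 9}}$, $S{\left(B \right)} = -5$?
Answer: $\frac{5280}{7} \approx 754.29$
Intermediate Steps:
$E{\left(P,g \right)} = g + g^{2} - 7 P$ ($E{\left(P,g \right)} = \left(- 7 P + g^{2}\right) + g = \left(g^{2} - 7 P\right) + g = g + g^{2} - 7 P$)
$Z{\left(b \right)} = \frac{1}{b + \frac{1}{9 + b}}$
$Z{\left(-8 \right)} \left(-96\right) E{\left(-5,S{\left(5 \right)} \right)} = \frac{9 - 8}{1 + \left(-8\right)^{2} + 9 \left(-8\right)} \left(-96\right) \left(-5 + \left(-5\right)^{2} - -35\right) = \frac{1}{1 + 64 - 72} \cdot 1 \left(-96\right) \left(-5 + 25 + 35\right) = \frac{1}{-7} \cdot 1 \left(-96\right) 55 = \left(- \frac{1}{7}\right) 1 \left(-96\right) 55 = \left(- \frac{1}{7}\right) \left(-96\right) 55 = \frac{96}{7} \cdot 55 = \frac{5280}{7}$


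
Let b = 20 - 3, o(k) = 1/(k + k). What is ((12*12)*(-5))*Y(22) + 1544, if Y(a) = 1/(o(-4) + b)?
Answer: 4504/3 ≈ 1501.3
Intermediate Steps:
o(k) = 1/(2*k)
b = 17
Y(a) = 8/135 (Y(a) = 1/((1/2)/(-4) + 17) = 1/((1/2)*(-1/4) + 17) = 1/(-1/8 + 17) = 1/(135/8) = 8/135)
((12*12)*(-5))*Y(22) + 1544 = ((12*12)*(-5))*(8/135) + 1544 = (144*(-5))*(8/135) + 1544 = -720*8/135 + 1544 = -128/3 + 1544 = 4504/3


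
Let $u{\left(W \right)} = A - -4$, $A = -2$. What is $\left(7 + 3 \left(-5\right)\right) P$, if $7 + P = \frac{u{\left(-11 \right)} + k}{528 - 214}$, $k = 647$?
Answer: $\frac{6196}{157} \approx 39.465$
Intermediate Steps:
$u{\left(W \right)} = 2$ ($u{\left(W \right)} = -2 - -4 = -2 + 4 = 2$)
$P = - \frac{1549}{314}$ ($P = -7 + \frac{2 + 647}{528 - 214} = -7 + \frac{649}{314} = - \frac{1549}{314} \approx -4.9331$)
$\left(7 + 3 \left(-5\right)\right) P = \left(7 + 3 \left(-5\right)\right) \left(- \frac{1549}{314}\right) = \left(7 - 15\right) \left(- \frac{1549}{314}\right) = \left(-8\right) \left(- \frac{1549}{314}\right) = \frac{6196}{157}$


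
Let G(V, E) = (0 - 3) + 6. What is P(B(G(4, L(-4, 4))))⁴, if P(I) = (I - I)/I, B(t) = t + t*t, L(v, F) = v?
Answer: 0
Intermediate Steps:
G(V, E) = 3 (G(V, E) = -3 + 6 = 3)
B(t) = t + t²
P(I) = 0 (P(I) = 0/I = 0)
P(B(G(4, L(-4, 4))))⁴ = 0⁴ = 0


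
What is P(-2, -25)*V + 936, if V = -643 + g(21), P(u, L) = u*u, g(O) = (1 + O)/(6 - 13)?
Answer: -11540/7 ≈ -1648.6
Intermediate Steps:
g(O) = -⅐ - O/7 (g(O) = (1 + O)/(-7) = (1 + O)*(-⅐) = -⅐ - O/7)
P(u, L) = u²
V = -4523/7 (V = -643 + (-⅐ - ⅐*21) = -643 + (-⅐ - 3) = -643 - 22/7 = -4523/7 ≈ -646.14)
P(-2, -25)*V + 936 = (-2)²*(-4523/7) + 936 = 4*(-4523/7) + 936 = -18092/7 + 936 = -11540/7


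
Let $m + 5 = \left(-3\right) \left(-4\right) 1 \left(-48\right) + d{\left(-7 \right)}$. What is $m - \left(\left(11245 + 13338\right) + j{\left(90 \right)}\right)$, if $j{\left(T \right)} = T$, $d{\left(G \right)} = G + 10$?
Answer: $-25251$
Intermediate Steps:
$d{\left(G \right)} = 10 + G$
$m = -578$ ($m = -5 + \left(\left(-3\right) \left(-4\right) 1 \left(-48\right) + \left(10 - 7\right)\right) = -5 + \left(12 \cdot 1 \left(-48\right) + 3\right) = -5 + \left(12 \left(-48\right) + 3\right) = -5 + \left(-576 + 3\right) = -5 - 573 = -578$)
$m - \left(\left(11245 + 13338\right) + j{\left(90 \right)}\right) = -578 - \left(\left(11245 + 13338\right) + 90\right) = -578 - \left(24583 + 90\right) = -578 - 24673 = -25251$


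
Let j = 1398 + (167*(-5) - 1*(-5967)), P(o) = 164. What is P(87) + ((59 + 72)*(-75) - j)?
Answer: -16191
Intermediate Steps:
j = 6530 (j = 1398 + (-835 + 5967) = 1398 + 5132 = 6530)
P(87) + ((59 + 72)*(-75) - j) = 164 + ((59 + 72)*(-75) - 1*6530) = 164 + (131*(-75) - 6530) = 164 + (-9825 - 6530) = 164 - 16355 = -16191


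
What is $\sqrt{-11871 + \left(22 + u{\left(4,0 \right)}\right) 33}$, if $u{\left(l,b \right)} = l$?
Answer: $i \sqrt{11013} \approx 104.94 i$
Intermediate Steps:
$\sqrt{-11871 + \left(22 + u{\left(4,0 \right)}\right) 33} = \sqrt{-11871 + \left(22 + 4\right) 33} = \sqrt{-11871 + 26 \cdot 33} = \sqrt{-11871 + 858} = \sqrt{-11013} = i \sqrt{11013}$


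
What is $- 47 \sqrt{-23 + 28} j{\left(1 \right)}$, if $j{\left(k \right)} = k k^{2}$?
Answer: $- 47 \sqrt{5} \approx -105.1$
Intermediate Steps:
$j{\left(k \right)} = k^{3}$
$- 47 \sqrt{-23 + 28} j{\left(1 \right)} = - 47 \sqrt{-23 + 28} \cdot 1^{3} = - 47 \sqrt{5} \cdot 1 = - 47 \sqrt{5}$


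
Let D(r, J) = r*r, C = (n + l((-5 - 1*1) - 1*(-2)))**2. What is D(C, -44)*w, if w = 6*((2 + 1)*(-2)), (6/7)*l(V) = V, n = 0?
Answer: -153664/9 ≈ -17074.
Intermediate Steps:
l(V) = 7*V/6
C = 196/9 (C = (0 + 7*((-5 - 1*1) - 1*(-2))/6)**2 = (0 + 7*((-5 - 1) + 2)/6)**2 = (0 + 7*(-6 + 2)/6)**2 = (0 + (7/6)*(-4))**2 = (0 - 14/3)**2 = (-14/3)**2 = 196/9 ≈ 21.778)
D(r, J) = r**2
w = -36 (w = 6*(3*(-2)) = 6*(-6) = -36)
D(C, -44)*w = (196/9)**2*(-36) = (38416/81)*(-36) = -153664/9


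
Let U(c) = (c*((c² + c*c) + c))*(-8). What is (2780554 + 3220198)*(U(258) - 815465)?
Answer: -1656952659375088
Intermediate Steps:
U(c) = -8*c*(c + 2*c²) (U(c) = (c*((c² + c²) + c))*(-8) = (c*(2*c² + c))*(-8) = (c*(c + 2*c²))*(-8) = -8*c*(c + 2*c²))
(2780554 + 3220198)*(U(258) - 815465) = (2780554 + 3220198)*(258²*(-8 - 16*258) - 815465) = 6000752*(66564*(-8 - 4128) - 815465) = 6000752*(66564*(-4136) - 815465) = 6000752*(-275308704 - 815465) = 6000752*(-276124169) = -1656952659375088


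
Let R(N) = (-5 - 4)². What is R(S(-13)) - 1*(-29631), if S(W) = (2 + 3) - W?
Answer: 29712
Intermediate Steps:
S(W) = 5 - W
R(N) = 81 (R(N) = (-9)² = 81)
R(S(-13)) - 1*(-29631) = 81 - 1*(-29631) = 81 + 29631 = 29712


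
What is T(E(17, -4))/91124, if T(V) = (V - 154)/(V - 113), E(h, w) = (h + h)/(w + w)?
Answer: 633/42737156 ≈ 1.4811e-5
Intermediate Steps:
E(h, w) = h/w (E(h, w) = (2*h)/((2*w)) = (2*h)*(1/(2*w)) = h/w)
T(V) = (-154 + V)/(-113 + V)
T(E(17, -4))/91124 = ((-154 + 17/(-4))/(-113 + 17/(-4)))/91124 = ((-154 + 17*(-¼))/(-113 + 17*(-¼)))*(1/91124) = ((-154 - 17/4)/(-113 - 17/4))*(1/91124) = (-633/4/(-469/4))*(1/91124) = -4/469*(-633/4)*(1/91124) = (633/469)*(1/91124) = 633/42737156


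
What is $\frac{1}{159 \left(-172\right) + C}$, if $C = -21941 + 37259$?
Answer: $- \frac{1}{12030} \approx -8.3126 \cdot 10^{-5}$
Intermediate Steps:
$C = 15318$
$\frac{1}{159 \left(-172\right) + C} = \frac{1}{159 \left(-172\right) + 15318} = \frac{1}{-27348 + 15318} = \frac{1}{-12030} = - \frac{1}{12030}$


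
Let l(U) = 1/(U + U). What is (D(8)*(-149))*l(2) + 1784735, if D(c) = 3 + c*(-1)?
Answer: 7139685/4 ≈ 1.7849e+6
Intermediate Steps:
l(U) = 1/(2*U)
D(c) = 3 - c
(D(8)*(-149))*l(2) + 1784735 = ((3 - 1*8)*(-149))*((1/2)/2) + 1784735 = ((3 - 8)*(-149))*((1/2)*(1/2)) + 1784735 = -5*(-149)*(1/4) + 1784735 = 745*(1/4) + 1784735 = 745/4 + 1784735 = 7139685/4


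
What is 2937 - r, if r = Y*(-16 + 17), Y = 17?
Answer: 2920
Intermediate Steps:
r = 17 (r = 17*(-16 + 17) = 17*1 = 17)
2937 - r = 2937 - 1*17 = 2937 - 17 = 2920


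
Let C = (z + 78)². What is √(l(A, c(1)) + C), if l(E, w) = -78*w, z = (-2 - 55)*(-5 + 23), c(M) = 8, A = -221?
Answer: 4*√56130 ≈ 947.67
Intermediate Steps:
z = -1026 (z = -57*18 = -1026)
C = 898704 (C = (-1026 + 78)² = (-948)² = 898704)
√(l(A, c(1)) + C) = √(-78*8 + 898704) = √(-624 + 898704) = √898080 = 4*√56130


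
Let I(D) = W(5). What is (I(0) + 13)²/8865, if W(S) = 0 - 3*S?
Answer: 4/8865 ≈ 0.00045121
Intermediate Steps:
W(S) = -3*S
I(D) = -15 (I(D) = -3*5 = -15)
(I(0) + 13)²/8865 = (-15 + 13)²/8865 = (-2)²*(1/8865) = 4*(1/8865) = 4/8865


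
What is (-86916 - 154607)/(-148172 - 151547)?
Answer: 241523/299719 ≈ 0.80583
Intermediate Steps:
(-86916 - 154607)/(-148172 - 151547) = -241523/(-299719) = -241523*(-1/299719) = 241523/299719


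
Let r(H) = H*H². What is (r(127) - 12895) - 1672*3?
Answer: 2030472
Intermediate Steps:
r(H) = H³
(r(127) - 12895) - 1672*3 = (127³ - 12895) - 1672*3 = (2048383 - 12895) - 5016 = 2035488 - 5016 = 2030472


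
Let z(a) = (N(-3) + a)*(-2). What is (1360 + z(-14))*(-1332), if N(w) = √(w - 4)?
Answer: -1848816 + 2664*I*√7 ≈ -1.8488e+6 + 7048.3*I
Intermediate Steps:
N(w) = √(-4 + w)
z(a) = -2*a - 2*I*√7 (z(a) = (√(-4 - 3) + a)*(-2) = (√(-7) + a)*(-2) = (I*√7 + a)*(-2) = (a + I*√7)*(-2) = -2*a - 2*I*√7)
(1360 + z(-14))*(-1332) = (1360 + (-2*(-14) - 2*I*√7))*(-1332) = (1360 + (28 - 2*I*√7))*(-1332) = (1388 - 2*I*√7)*(-1332) = -1848816 + 2664*I*√7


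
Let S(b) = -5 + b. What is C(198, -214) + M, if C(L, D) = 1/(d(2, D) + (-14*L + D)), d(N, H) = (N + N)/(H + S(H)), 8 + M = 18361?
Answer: 23729364093/1292942 ≈ 18353.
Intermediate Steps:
M = 18353 (M = -8 + 18361 = 18353)
d(N, H) = 2*N/(-5 + 2*H) (d(N, H) = (N + N)/(H + (-5 + H)) = (2*N)/(-5 + 2*H) = 2*N/(-5 + 2*H))
C(L, D) = 1/(D - 14*L + 4/(-5 + 2*D)) (C(L, D) = 1/(2*2/(-5 + 2*D) + (-14*L + D)) = 1/(4/(-5 + 2*D) + (D - 14*L)) = 1/(D - 14*L + 4/(-5 + 2*D)))
C(198, -214) + M = (-5 + 2*(-214))/(4 + (-5 + 2*(-214))*(-214 - 14*198)) + 18353 = (-5 - 428)/(4 + (-5 - 428)*(-214 - 2772)) + 18353 = -433/(4 - 433*(-2986)) + 18353 = -433/(4 + 1292938) + 18353 = -433/1292942 + 18353 = 23729364093/1292942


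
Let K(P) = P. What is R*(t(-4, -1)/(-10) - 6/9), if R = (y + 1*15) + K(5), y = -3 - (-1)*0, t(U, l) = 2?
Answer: -221/15 ≈ -14.733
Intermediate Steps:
y = -3 (y = -3 - 1*0 = -3 + 0 = -3)
R = 17 (R = (-3 + 1*15) + 5 = (-3 + 15) + 5 = 12 + 5 = 17)
R*(t(-4, -1)/(-10) - 6/9) = 17*(2/(-10) - 6/9) = 17*(2*(-⅒) - 6*⅑) = 17*(-⅕ - ⅔) = 17*(-13/15) = -221/15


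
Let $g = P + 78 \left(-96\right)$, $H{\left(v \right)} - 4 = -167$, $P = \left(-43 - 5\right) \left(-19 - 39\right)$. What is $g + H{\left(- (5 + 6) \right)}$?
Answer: $-4867$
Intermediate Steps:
$P = 2784$ ($P = \left(-48\right) \left(-58\right) = 2784$)
$H{\left(v \right)} = -163$ ($H{\left(v \right)} = 4 - 167 = -163$)
$g = -4704$ ($g = 2784 + 78 \left(-96\right) = 2784 - 7488 = -4704$)
$g + H{\left(- (5 + 6) \right)} = -4704 - 163 = -4867$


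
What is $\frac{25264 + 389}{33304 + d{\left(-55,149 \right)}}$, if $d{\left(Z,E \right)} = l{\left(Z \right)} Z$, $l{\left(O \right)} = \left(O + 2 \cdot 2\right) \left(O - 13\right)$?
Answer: $- \frac{25653}{157436} \approx -0.16294$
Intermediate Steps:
$l{\left(O \right)} = \left(-13 + O\right) \left(4 + O\right)$ ($l{\left(O \right)} = \left(O + 4\right) \left(-13 + O\right) = \left(4 + O\right) \left(-13 + O\right) = \left(-13 + O\right) \left(4 + O\right)$)
$d{\left(Z,E \right)} = Z \left(-52 + Z^{2} - 9 Z\right)$ ($d{\left(Z,E \right)} = \left(-52 + Z^{2} - 9 Z\right) Z = Z \left(-52 + Z^{2} - 9 Z\right)$)
$\frac{25264 + 389}{33304 + d{\left(-55,149 \right)}} = \frac{25264 + 389}{33304 - 55 \left(-52 + \left(-55\right)^{2} - -495\right)} = \frac{25653}{33304 - 55 \left(-52 + 3025 + 495\right)} = \frac{25653}{33304 - 190740} = \frac{25653}{-157436} = 25653 \left(- \frac{1}{157436}\right) = - \frac{25653}{157436}$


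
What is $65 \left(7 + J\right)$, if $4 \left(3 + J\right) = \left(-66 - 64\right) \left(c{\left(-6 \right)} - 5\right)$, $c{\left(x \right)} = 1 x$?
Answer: $\frac{46995}{2} \approx 23498.0$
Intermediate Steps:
$c{\left(x \right)} = x$
$J = \frac{709}{2}$ ($J = -3 + \frac{\left(-66 - 64\right) \left(-6 - 5\right)}{4} = -3 + \frac{\left(-130\right) \left(-11\right)}{4} = -3 + \frac{1}{4} \cdot 1430 = -3 + \frac{715}{2} = \frac{709}{2} \approx 354.5$)
$65 \left(7 + J\right) = 65 \left(7 + \frac{709}{2}\right) = 65 \cdot \frac{723}{2} = \frac{46995}{2}$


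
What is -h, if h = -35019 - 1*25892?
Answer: 60911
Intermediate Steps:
h = -60911 (h = -35019 - 25892 = -60911)
-h = -1*(-60911) = 60911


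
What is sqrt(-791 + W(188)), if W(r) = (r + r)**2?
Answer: sqrt(140585) ≈ 374.95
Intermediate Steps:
W(r) = 4*r**2 (W(r) = (2*r)**2 = 4*r**2)
sqrt(-791 + W(188)) = sqrt(-791 + 4*188**2) = sqrt(-791 + 4*35344) = sqrt(-791 + 141376) = sqrt(140585)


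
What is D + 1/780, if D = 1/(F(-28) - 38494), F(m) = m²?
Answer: 1231/980460 ≈ 0.0012555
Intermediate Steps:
D = -1/37710 (D = 1/((-28)² - 38494) = 1/(784 - 38494) = 1/(-37710) = -1/37710 ≈ -2.6518e-5)
D + 1/780 = -1/37710 + 1/780 = 1231/980460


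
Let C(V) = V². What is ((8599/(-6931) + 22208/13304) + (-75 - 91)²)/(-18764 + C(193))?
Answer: 317622367987/213062786705 ≈ 1.4907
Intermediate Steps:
((8599/(-6931) + 22208/13304) + (-75 - 91)²)/(-18764 + C(193)) = ((8599/(-6931) + 22208/13304) + (-75 - 91)²)/(-18764 + 193²) = ((8599*(-1/6931) + 22208*(1/13304)) + (-166)²)/(-18764 + 37249) = ((-8599/6931 + 2776/1663) + 27556)/18485 = (4940319/11526253 + 27556)*(1/18485) = (317622367987/11526253)*(1/18485) = 317622367987/213062786705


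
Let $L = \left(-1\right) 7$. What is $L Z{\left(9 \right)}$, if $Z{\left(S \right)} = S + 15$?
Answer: $-168$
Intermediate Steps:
$Z{\left(S \right)} = 15 + S$
$L = -7$
$L Z{\left(9 \right)} = - 7 \left(15 + 9\right) = \left(-7\right) 24 = -168$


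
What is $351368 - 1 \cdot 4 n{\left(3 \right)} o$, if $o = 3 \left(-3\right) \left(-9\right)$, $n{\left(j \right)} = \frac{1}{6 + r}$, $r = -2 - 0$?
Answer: $351287$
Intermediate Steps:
$r = -2$ ($r = -2 + 0 = -2$)
$n{\left(j \right)} = \frac{1}{4}$ ($n{\left(j \right)} = \frac{1}{6 - 2} = \frac{1}{4}$)
$o = 81$ ($o = \left(-9\right) \left(-9\right) = 81$)
$351368 - 1 \cdot 4 n{\left(3 \right)} o = 351368 - 1 \cdot 4 \cdot \frac{1}{4} \cdot 81 = 351368 - 4 \cdot \frac{1}{4} \cdot 81 = 351368 - 1 \cdot 81 = 351368 - 81 = 351287$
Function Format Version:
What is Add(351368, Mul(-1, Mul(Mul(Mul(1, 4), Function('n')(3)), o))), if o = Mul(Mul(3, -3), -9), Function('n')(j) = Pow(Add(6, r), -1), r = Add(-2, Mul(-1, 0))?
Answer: 351287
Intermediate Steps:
r = -2 (r = Add(-2, 0) = -2)
Function('n')(j) = Rational(1, 4) (Function('n')(j) = Pow(Add(6, -2), -1) = Pow(4, -1) = Rational(1, 4))
o = 81 (o = Mul(-9, -9) = 81)
Add(351368, Mul(-1, Mul(Mul(Mul(1, 4), Function('n')(3)), o))) = Add(351368, Mul(-1, Mul(Mul(Mul(1, 4), Rational(1, 4)), 81))) = Add(351368, Mul(-1, Mul(Mul(4, Rational(1, 4)), 81))) = Add(351368, Mul(-1, Mul(1, 81))) = Add(351368, Mul(-1, 81)) = Add(351368, -81) = 351287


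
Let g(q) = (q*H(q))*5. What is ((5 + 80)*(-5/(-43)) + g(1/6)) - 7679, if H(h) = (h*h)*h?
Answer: -427384297/55728 ≈ -7669.1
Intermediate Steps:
H(h) = h**3 (H(h) = h**2*h = h**3)
g(q) = 5*q**4 (g(q) = (q*q**3)*5 = q**4*5 = 5*q**4)
((5 + 80)*(-5/(-43)) + g(1/6)) - 7679 = ((5 + 80)*(-5/(-43)) + 5*(1/6)**4) - 7679 = (85*(-5*(-1/43)) + 5*(1/6)**4) - 7679 = (85*(5/43) + 5*(1/1296)) - 7679 = (425/43 + 5/1296) - 7679 = 551015/55728 - 7679 = -427384297/55728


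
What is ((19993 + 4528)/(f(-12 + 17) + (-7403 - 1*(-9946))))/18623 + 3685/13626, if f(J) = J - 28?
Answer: 152796319/563904440 ≈ 0.27096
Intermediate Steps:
f(J) = -28 + J
((19993 + 4528)/(f(-12 + 17) + (-7403 - 1*(-9946))))/18623 + 3685/13626 = ((19993 + 4528)/((-28 + (-12 + 17)) + (-7403 - 1*(-9946))))/18623 + 3685/13626 = (24521/((-28 + 5) + (-7403 + 9946)))*(1/18623) + 3685*(1/13626) = (24521/(-23 + 2543))*(1/18623) + 3685/13626 = (24521/2520)*(1/18623) + 3685/13626 = (24521*(1/2520))*(1/18623) + 3685/13626 = (3503/360)*(1/18623) + 3685/13626 = 3503/6704280 + 3685/13626 = 152796319/563904440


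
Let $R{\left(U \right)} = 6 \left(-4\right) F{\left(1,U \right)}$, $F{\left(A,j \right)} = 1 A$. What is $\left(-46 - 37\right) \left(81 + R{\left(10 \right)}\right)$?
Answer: $-4731$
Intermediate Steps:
$F{\left(A,j \right)} = A$
$R{\left(U \right)} = -24$ ($R{\left(U \right)} = 6 \left(-4\right) 1 = \left(-24\right) 1 = -24$)
$\left(-46 - 37\right) \left(81 + R{\left(10 \right)}\right) = \left(-46 - 37\right) \left(81 - 24\right) = \left(-46 - 37\right) 57 = \left(-83\right) 57 = -4731$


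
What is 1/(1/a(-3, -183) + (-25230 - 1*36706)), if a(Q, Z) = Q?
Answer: -3/185809 ≈ -1.6146e-5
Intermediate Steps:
1/(1/a(-3, -183) + (-25230 - 1*36706)) = 1/(1/(-3) + (-25230 - 1*36706)) = 1/(-1/3 + (-25230 - 36706)) = 1/(-1/3 - 61936) = 1/(-185809/3) = -3/185809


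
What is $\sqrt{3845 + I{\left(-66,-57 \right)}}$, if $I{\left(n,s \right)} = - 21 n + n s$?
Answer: $23 \sqrt{17} \approx 94.831$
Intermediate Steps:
$\sqrt{3845 + I{\left(-66,-57 \right)}} = \sqrt{3845 - 66 \left(-21 - 57\right)} = \sqrt{3845 - -5148} = \sqrt{3845 + 5148} = \sqrt{8993} = 23 \sqrt{17}$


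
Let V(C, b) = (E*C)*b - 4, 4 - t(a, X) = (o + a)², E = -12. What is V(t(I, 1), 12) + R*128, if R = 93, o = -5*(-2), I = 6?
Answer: 48188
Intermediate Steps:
o = 10
t(a, X) = 4 - (10 + a)²
V(C, b) = -4 - 12*C*b (V(C, b) = (-12*C)*b - 4 = -12*C*b - 4 = -4 - 12*C*b)
V(t(I, 1), 12) + R*128 = (-4 - 12*(4 - (10 + 6)²)*12) + 93*128 = (-4 - 12*(4 - 1*16²)*12) + 11904 = (-4 - 12*(4 - 1*256)*12) + 11904 = (-4 - 12*(4 - 256)*12) + 11904 = (-4 - 12*(-252)*12) + 11904 = (-4 + 36288) + 11904 = 36284 + 11904 = 48188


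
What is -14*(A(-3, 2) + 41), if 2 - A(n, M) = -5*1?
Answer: -672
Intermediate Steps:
A(n, M) = 7 (A(n, M) = 2 - (-5) = 2 - 1*(-5) = 2 + 5 = 7)
-14*(A(-3, 2) + 41) = -14*(7 + 41) = -14*48 = -672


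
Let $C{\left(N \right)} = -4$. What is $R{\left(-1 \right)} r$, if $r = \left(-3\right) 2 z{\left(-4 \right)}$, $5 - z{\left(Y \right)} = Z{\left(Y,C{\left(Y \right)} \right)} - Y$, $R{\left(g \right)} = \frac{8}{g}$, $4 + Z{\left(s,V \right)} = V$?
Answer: $432$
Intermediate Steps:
$Z{\left(s,V \right)} = -4 + V$
$z{\left(Y \right)} = 13 + Y$ ($z{\left(Y \right)} = 5 - \left(\left(-4 - 4\right) - Y\right) = 5 - \left(-8 - Y\right) = 5 + \left(8 + Y\right) = 13 + Y$)
$r = -54$ ($r = \left(-3\right) 2 \left(13 - 4\right) = \left(-6\right) 9 = -54$)
$R{\left(-1 \right)} r = \frac{8}{-1} \left(-54\right) = 8 \left(-1\right) \left(-54\right) = \left(-8\right) \left(-54\right) = 432$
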